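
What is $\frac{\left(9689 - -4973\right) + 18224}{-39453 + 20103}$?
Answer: $- \frac{1827}{1075} \approx -1.6995$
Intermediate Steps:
$\frac{\left(9689 - -4973\right) + 18224}{-39453 + 20103} = \frac{\left(9689 + 4973\right) + 18224}{-19350} = \left(14662 + 18224\right) \left(- \frac{1}{19350}\right) = 32886 \left(- \frac{1}{19350}\right) = - \frac{1827}{1075}$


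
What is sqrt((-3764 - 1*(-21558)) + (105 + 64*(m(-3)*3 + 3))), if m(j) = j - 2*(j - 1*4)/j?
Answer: sqrt(16619) ≈ 128.91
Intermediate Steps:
m(j) = j - 2*(-4 + j)/j (m(j) = j - 2*(j - 4)/j = j - 2*(-4 + j)/j)
sqrt((-3764 - 1*(-21558)) + (105 + 64*(m(-3)*3 + 3))) = sqrt((-3764 - 1*(-21558)) + (105 + 64*((-2 - 3 + 8/(-3))*3 + 3))) = sqrt((-3764 + 21558) + (105 + 64*((-2 - 3 + 8*(-1/3))*3 + 3))) = sqrt(17794 + (105 + 64*((-2 - 3 - 8/3)*3 + 3))) = sqrt(17794 + (105 + 64*(-23/3*3 + 3))) = sqrt(17794 + (105 + 64*(-23 + 3))) = sqrt(17794 + (105 + 64*(-20))) = sqrt(17794 + (105 - 1280)) = sqrt(17794 - 1175) = sqrt(16619)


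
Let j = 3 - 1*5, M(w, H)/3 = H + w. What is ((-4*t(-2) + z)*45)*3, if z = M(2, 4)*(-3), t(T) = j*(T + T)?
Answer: -11610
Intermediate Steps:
M(w, H) = 3*H + 3*w (M(w, H) = 3*(H + w) = 3*H + 3*w)
j = -2 (j = 3 - 5 = -2)
t(T) = -4*T (t(T) = -2*(T + T) = -4*T)
z = -54 (z = (3*4 + 3*2)*(-3) = (12 + 6)*(-3) = 18*(-3) = -54)
((-4*t(-2) + z)*45)*3 = ((-(-16)*(-2) - 54)*45)*3 = ((-4*8 - 54)*45)*3 = ((-32 - 54)*45)*3 = -86*45*3 = -3870*3 = -11610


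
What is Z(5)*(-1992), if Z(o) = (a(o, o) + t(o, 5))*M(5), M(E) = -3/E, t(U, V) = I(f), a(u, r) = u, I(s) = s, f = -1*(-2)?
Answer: 41832/5 ≈ 8366.4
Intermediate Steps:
f = 2
t(U, V) = 2
Z(o) = -6/5 - 3*o/5 (Z(o) = (o + 2)*(-3/5) = (2 + o)*(-3*⅕) = (2 + o)*(-⅗) = -6/5 - 3*o/5)
Z(5)*(-1992) = (-6/5 - ⅗*5)*(-1992) = (-6/5 - 3)*(-1992) = -21/5*(-1992) = 41832/5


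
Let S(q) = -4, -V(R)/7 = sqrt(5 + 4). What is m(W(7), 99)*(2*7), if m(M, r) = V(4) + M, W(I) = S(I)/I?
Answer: -302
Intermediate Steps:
V(R) = -21 (V(R) = -7*sqrt(5 + 4) = -7*sqrt(9) = -7*3 = -21)
W(I) = -4/I
m(M, r) = -21 + M
m(W(7), 99)*(2*7) = (-21 - 4/7)*(2*7) = (-21 - 4*1/7)*14 = (-21 - 4/7)*14 = -151/7*14 = -302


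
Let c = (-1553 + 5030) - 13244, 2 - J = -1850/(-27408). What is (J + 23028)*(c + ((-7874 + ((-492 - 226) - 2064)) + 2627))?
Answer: -468038055185/1142 ≈ -4.0984e+8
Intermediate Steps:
J = 26483/13704 (J = 2 - (-1850)/(-27408) = 2 - (-1850)*(-1)/27408 = 2 - 1*925/13704 = 2 - 925/13704 = 26483/13704 ≈ 1.9325)
c = -9767 (c = 3477 - 13244 = -9767)
(J + 23028)*(c + ((-7874 + ((-492 - 226) - 2064)) + 2627)) = (26483/13704 + 23028)*(-9767 + ((-7874 + ((-492 - 226) - 2064)) + 2627)) = 315602195*(-9767 + ((-7874 + (-718 - 2064)) + 2627))/13704 = 315602195*(-9767 + ((-7874 - 2782) + 2627))/13704 = 315602195*(-9767 + (-10656 + 2627))/13704 = 315602195*(-9767 - 8029)/13704 = (315602195/13704)*(-17796) = -468038055185/1142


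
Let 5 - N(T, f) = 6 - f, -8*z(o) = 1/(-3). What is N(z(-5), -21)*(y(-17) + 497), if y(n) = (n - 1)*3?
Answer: -9746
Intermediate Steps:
z(o) = 1/24 (z(o) = -⅛/(-3) = -⅛*(-⅓) = 1/24)
y(n) = -3 + 3*n (y(n) = (-1 + n)*3 = -3 + 3*n)
N(T, f) = -1 + f (N(T, f) = 5 - (6 - f) = 5 + (-6 + f) = -1 + f)
N(z(-5), -21)*(y(-17) + 497) = (-1 - 21)*((-3 + 3*(-17)) + 497) = -22*((-3 - 51) + 497) = -22*(-54 + 497) = -22*443 = -9746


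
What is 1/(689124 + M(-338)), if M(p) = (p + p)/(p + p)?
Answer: 1/689125 ≈ 1.4511e-6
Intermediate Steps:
M(p) = 1 (M(p) = (2*p)/((2*p)) = (2*p)*(1/(2*p)) = 1)
1/(689124 + M(-338)) = 1/(689124 + 1) = 1/689125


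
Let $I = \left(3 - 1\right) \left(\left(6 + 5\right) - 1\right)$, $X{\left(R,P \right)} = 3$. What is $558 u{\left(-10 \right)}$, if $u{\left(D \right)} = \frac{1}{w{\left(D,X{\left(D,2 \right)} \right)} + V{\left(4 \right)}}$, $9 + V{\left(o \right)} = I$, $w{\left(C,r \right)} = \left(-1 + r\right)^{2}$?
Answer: $\frac{186}{5} \approx 37.2$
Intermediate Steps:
$I = 20$ ($I = 2 \left(11 - 1\right) = 2 \cdot 10 = 20$)
$V{\left(o \right)} = 11$ ($V{\left(o \right)} = -9 + 20 = 11$)
$u{\left(D \right)} = \frac{1}{15}$ ($u{\left(D \right)} = \frac{1}{\left(-1 + 3\right)^{2} + 11} = \frac{1}{2^{2} + 11} = \frac{1}{4 + 11} = \frac{1}{15}$)
$558 u{\left(-10 \right)} = 558 \cdot \frac{1}{15} = \frac{186}{5}$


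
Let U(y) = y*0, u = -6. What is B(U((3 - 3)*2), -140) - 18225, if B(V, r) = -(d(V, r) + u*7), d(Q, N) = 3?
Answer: -18186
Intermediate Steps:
U(y) = 0
B(V, r) = 39 (B(V, r) = -(3 - 6*7) = -(3 - 42) = -1*(-39) = 39)
B(U((3 - 3)*2), -140) - 18225 = 39 - 18225 = -18186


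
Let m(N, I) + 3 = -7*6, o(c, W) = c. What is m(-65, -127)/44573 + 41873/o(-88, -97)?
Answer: -1866409189/3922424 ≈ -475.83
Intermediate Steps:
m(N, I) = -45 (m(N, I) = -3 - 7*6 = -3 - 42 = -45)
m(-65, -127)/44573 + 41873/o(-88, -97) = -45/44573 + 41873/(-88) = -45*1/44573 + 41873*(-1/88) = -45/44573 - 41873/88 = -1866409189/3922424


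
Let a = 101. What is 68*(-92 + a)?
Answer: 612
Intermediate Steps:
68*(-92 + a) = 68*(-92 + 101) = 68*9 = 612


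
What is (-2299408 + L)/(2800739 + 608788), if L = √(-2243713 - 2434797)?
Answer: -2299408/3409527 + I*√4678510/3409527 ≈ -0.67441 + 0.00063439*I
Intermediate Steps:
L = I*√4678510 (L = √(-4678510) = I*√4678510 ≈ 2163.0*I)
(-2299408 + L)/(2800739 + 608788) = (-2299408 + I*√4678510)/(2800739 + 608788) = (-2299408 + I*√4678510)/3409527 = (-2299408 + I*√4678510)*(1/3409527) = -2299408/3409527 + I*√4678510/3409527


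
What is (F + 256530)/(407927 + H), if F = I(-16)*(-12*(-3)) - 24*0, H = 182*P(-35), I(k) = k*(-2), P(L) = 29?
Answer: 85894/137735 ≈ 0.62362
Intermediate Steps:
I(k) = -2*k
H = 5278 (H = 182*29 = 5278)
F = 1152 (F = (-2*(-16))*(-12*(-3)) - 24*0 = 32*36 + 0 = 1152 + 0 = 1152)
(F + 256530)/(407927 + H) = (1152 + 256530)/(407927 + 5278) = 257682/413205 = 257682*(1/413205) = 85894/137735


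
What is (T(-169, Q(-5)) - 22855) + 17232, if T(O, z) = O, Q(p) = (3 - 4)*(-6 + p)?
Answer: -5792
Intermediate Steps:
Q(p) = 6 - p (Q(p) = -(-6 + p) = 6 - p)
(T(-169, Q(-5)) - 22855) + 17232 = (-169 - 22855) + 17232 = -23024 + 17232 = -5792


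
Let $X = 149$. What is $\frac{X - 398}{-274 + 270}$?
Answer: $\frac{249}{4} \approx 62.25$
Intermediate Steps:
$\frac{X - 398}{-274 + 270} = \frac{149 - 398}{-274 + 270} = - \frac{249}{-4} = \left(-249\right) \left(- \frac{1}{4}\right) = \frac{249}{4}$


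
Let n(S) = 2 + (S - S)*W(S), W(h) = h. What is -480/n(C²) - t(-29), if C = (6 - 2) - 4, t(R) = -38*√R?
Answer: -240 + 38*I*√29 ≈ -240.0 + 204.64*I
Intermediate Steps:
C = 0 (C = 4 - 4 = 0)
n(S) = 2 (n(S) = 2 + (S - S)*S = 2 + 0*S = 2 + 0 = 2)
-480/n(C²) - t(-29) = -480/2 - (-38)*√(-29) = -480*½ - (-38)*I*√29 = -240 - (-38)*I*√29 = -240 + 38*I*√29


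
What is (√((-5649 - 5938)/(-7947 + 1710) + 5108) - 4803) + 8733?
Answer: 3930 + √2454004091/693 ≈ 4001.5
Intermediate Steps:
(√((-5649 - 5938)/(-7947 + 1710) + 5108) - 4803) + 8733 = (√(-11587/(-6237) + 5108) - 4803) + 8733 = (√(-11587*(-1/6237) + 5108) - 4803) + 8733 = (√(11587/6237 + 5108) - 4803) + 8733 = (√(31870183/6237) - 4803) + 8733 = (√2454004091/693 - 4803) + 8733 = (-4803 + √2454004091/693) + 8733 = 3930 + √2454004091/693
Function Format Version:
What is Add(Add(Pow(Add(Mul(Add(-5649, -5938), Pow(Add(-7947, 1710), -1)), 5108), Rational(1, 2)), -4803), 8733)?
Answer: Add(3930, Mul(Rational(1, 693), Pow(2454004091, Rational(1, 2)))) ≈ 4001.5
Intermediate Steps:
Add(Add(Pow(Add(Mul(Add(-5649, -5938), Pow(Add(-7947, 1710), -1)), 5108), Rational(1, 2)), -4803), 8733) = Add(Add(Pow(Add(Mul(-11587, Pow(-6237, -1)), 5108), Rational(1, 2)), -4803), 8733) = Add(Add(Pow(Add(Mul(-11587, Rational(-1, 6237)), 5108), Rational(1, 2)), -4803), 8733) = Add(Add(Pow(Add(Rational(11587, 6237), 5108), Rational(1, 2)), -4803), 8733) = Add(Add(Pow(Rational(31870183, 6237), Rational(1, 2)), -4803), 8733) = Add(Add(Mul(Rational(1, 693), Pow(2454004091, Rational(1, 2))), -4803), 8733) = Add(Add(-4803, Mul(Rational(1, 693), Pow(2454004091, Rational(1, 2)))), 8733) = Add(3930, Mul(Rational(1, 693), Pow(2454004091, Rational(1, 2))))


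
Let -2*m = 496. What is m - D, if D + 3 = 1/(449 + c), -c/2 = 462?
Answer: -116374/475 ≈ -245.00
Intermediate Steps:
c = -924 (c = -2*462 = -924)
m = -248 (m = -½*496 = -248)
D = -1426/475 (D = -3 + 1/(449 - 924) = -3 + 1/(-475) = -3 - 1/475 = -1426/475 ≈ -3.0021)
m - D = -248 - 1*(-1426/475) = -248 + 1426/475 = -116374/475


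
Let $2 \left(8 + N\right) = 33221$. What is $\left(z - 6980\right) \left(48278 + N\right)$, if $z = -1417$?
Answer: $- \frac{1089603117}{2} \approx -5.448 \cdot 10^{8}$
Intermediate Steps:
$N = \frac{33205}{2}$ ($N = -8 + \frac{1}{2} \cdot 33221 = -8 + \frac{33221}{2} = \frac{33205}{2} \approx 16603.0$)
$\left(z - 6980\right) \left(48278 + N\right) = \left(-1417 - 6980\right) \left(48278 + \frac{33205}{2}\right) = \left(-8397\right) \frac{129761}{2} = - \frac{1089603117}{2}$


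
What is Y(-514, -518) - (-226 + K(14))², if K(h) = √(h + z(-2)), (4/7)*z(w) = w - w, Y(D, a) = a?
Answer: -51608 + 452*√14 ≈ -49917.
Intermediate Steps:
z(w) = 0 (z(w) = 7*(w - w)/4 = (7/4)*0 = 0)
K(h) = √h (K(h) = √(h + 0) = √h)
Y(-514, -518) - (-226 + K(14))² = -518 - (-226 + √14)²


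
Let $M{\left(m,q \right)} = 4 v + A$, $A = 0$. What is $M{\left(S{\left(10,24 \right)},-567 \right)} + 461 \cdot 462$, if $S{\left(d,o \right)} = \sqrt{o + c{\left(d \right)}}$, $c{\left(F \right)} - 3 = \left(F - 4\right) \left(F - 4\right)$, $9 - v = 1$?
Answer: $213014$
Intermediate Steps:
$v = 8$ ($v = 9 - 1 = 8$)
$c{\left(F \right)} = 3 + \left(-4 + F\right)^{2}$ ($c{\left(F \right)} = 3 + \left(F - 4\right) \left(F - 4\right) = 3 + \left(-4 + F\right) \left(-4 + F\right) = 3 + \left(-4 + F\right)^{2}$)
$S{\left(d,o \right)} = \sqrt{3 + o + \left(-4 + d\right)^{2}}$ ($S{\left(d,o \right)} = \sqrt{o + \left(3 + \left(-4 + d\right)^{2}\right)} = \sqrt{3 + o + \left(-4 + d\right)^{2}}$)
$M{\left(m,q \right)} = 32$ ($M{\left(m,q \right)} = 4 \cdot 8 + 0 = 32 + 0 = 32$)
$M{\left(S{\left(10,24 \right)},-567 \right)} + 461 \cdot 462 = 32 + 461 \cdot 462 = 32 + 212982 = 213014$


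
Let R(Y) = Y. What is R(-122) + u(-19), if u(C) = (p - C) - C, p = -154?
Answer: -238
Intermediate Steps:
u(C) = -154 - 2*C (u(C) = (-154 - C) - C = -154 - 2*C)
R(-122) + u(-19) = -122 + (-154 - 2*(-19)) = -122 + (-154 + 38) = -122 - 116 = -238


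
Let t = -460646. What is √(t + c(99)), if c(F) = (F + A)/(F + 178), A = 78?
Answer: I*√35344857905/277 ≈ 678.71*I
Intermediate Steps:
c(F) = (78 + F)/(178 + F) (c(F) = (F + 78)/(F + 178) = (78 + F)/(178 + F))
√(t + c(99)) = √(-460646 + (78 + 99)/(178 + 99)) = √(-460646 + 177/277) = √(-127598765/277) = I*√35344857905/277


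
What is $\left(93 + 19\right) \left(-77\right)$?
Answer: $-8624$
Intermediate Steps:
$\left(93 + 19\right) \left(-77\right) = 112 \left(-77\right) = -8624$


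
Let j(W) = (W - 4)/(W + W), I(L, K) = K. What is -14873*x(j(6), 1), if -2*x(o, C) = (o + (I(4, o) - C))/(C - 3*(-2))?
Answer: -14873/21 ≈ -708.24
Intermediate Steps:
j(W) = (-4 + W)/(2*W) (j(W) = (-4 + W)/((2*W)) = (-4 + W)*(1/(2*W)) = (-4 + W)/(2*W))
x(o, C) = -(-C + 2*o)/(2*(6 + C)) (x(o, C) = -(o + (o - C))/(2*(C - 3*(-2))) = -(-C + 2*o)/(2*(C + 6)) = -(-C + 2*o)/(2*(6 + C)))
-14873*x(j(6), 1) = -14873*((½)*1 - (-4 + 6)/(2*6))/(6 + 1) = -14873*(½ - 2/(2*6))/7 = -14873*(½ - 1*⅙)/7 = -14873*(½ - ⅙)/7 = -14873/(7*3) = -14873*1/21 = -14873/21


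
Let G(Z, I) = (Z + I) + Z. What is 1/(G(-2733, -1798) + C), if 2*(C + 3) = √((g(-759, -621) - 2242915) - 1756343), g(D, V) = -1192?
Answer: -14534/107618803 - 5*I*√160018/107618803 ≈ -0.00013505 - 1.8585e-5*I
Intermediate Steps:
G(Z, I) = I + 2*Z (G(Z, I) = (I + Z) + Z = I + 2*Z)
C = -3 + 5*I*√160018/2 (C = -3 + √((-1192 - 2242915) - 1756343)/2 = -3 + √(-2244107 - 1756343)/2 = -3 + √(-4000450)/2 = -3 + (5*I*√160018)/2 = -3 + 5*I*√160018/2 ≈ -3.0 + 1000.1*I)
1/(G(-2733, -1798) + C) = 1/((-1798 + 2*(-2733)) + (-3 + 5*I*√160018/2)) = 1/((-1798 - 5466) + (-3 + 5*I*√160018/2)) = 1/(-7264 + (-3 + 5*I*√160018/2)) = 1/(-7267 + 5*I*√160018/2)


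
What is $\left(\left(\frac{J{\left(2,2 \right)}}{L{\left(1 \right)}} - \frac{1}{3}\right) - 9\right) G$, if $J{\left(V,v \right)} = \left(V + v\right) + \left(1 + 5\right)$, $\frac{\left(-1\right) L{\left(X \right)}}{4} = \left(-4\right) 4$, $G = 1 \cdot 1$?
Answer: $- \frac{881}{96} \approx -9.1771$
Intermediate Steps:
$G = 1$
$L{\left(X \right)} = 64$ ($L{\left(X \right)} = - 4 \left(\left(-4\right) 4\right) = \left(-4\right) \left(-16\right) = 64$)
$J{\left(V,v \right)} = 6 + V + v$ ($J{\left(V,v \right)} = \left(V + v\right) + 6 = 6 + V + v$)
$\left(\left(\frac{J{\left(2,2 \right)}}{L{\left(1 \right)}} - \frac{1}{3}\right) - 9\right) G = \left(\left(\frac{6 + 2 + 2}{64} - \frac{1}{3}\right) - 9\right) 1 = \left(\left(10 \cdot \frac{1}{64} - \frac{1}{3}\right) - 9\right) 1 = \left(\left(\frac{5}{32} - \frac{1}{3}\right) - 9\right) 1 = \left(- \frac{17}{96} - 9\right) 1 = \left(- \frac{881}{96}\right) 1 = - \frac{881}{96}$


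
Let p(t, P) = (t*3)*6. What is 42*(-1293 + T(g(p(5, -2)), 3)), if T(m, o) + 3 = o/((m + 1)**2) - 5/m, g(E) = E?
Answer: -193187395/3549 ≈ -54434.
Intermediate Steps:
p(t, P) = 18*t (p(t, P) = (3*t)*6 = 18*t)
T(m, o) = -3 - 5/m + o/(1 + m)**2 (T(m, o) = -3 + (o/((m + 1)**2) - 5/m) = -3 + (o/((1 + m)**2) - 5/m) = -3 + (o/(1 + m)**2 - 5/m) = -3 + (-5/m + o/(1 + m)**2) = -3 - 5/m + o/(1 + m)**2)
42*(-1293 + T(g(p(5, -2)), 3)) = 42*(-1293 + (-3 - 5/(18*5) + 3/(1 + 18*5)**2)) = 42*(-1293 + (-3 - 5/90 + 3/(1 + 90)**2)) = 42*(-1293 + (-3 - 5*1/90 + 3/91**2)) = 42*(-1293 + (-3 - 1/18 + 3*(1/8281))) = 42*(-1293 + (-3 - 1/18 + 3/8281)) = 42*(-1293 - 455401/149058) = 42*(-193187395/149058) = -193187395/3549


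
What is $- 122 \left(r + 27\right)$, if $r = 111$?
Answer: $-16836$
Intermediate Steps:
$- 122 \left(r + 27\right) = - 122 \left(111 + 27\right) = \left(-122\right) 138 = -16836$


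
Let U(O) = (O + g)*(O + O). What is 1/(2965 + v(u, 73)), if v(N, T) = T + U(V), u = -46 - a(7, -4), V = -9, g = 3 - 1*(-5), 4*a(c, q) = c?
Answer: 1/3056 ≈ 0.00032723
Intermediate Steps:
a(c, q) = c/4
g = 8 (g = 3 + 5 = 8)
U(O) = 2*O*(8 + O) (U(O) = (O + 8)*(O + O) = (8 + O)*(2*O) = 2*O*(8 + O))
u = -191/4 (u = -46 - 7/4 = -191/4 ≈ -47.750)
v(N, T) = 18 + T (v(N, T) = T + 2*(-9)*(8 - 9) = T + 2*(-9)*(-1) = T + 18 = 18 + T)
1/(2965 + v(u, 73)) = 1/(2965 + (18 + 73)) = 1/(2965 + 91) = 1/3056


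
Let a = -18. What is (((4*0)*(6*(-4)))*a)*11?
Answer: 0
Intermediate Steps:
(((4*0)*(6*(-4)))*a)*11 = (((4*0)*(6*(-4)))*(-18))*11 = ((0*(-24))*(-18))*11 = (0*(-18))*11 = 0*11 = 0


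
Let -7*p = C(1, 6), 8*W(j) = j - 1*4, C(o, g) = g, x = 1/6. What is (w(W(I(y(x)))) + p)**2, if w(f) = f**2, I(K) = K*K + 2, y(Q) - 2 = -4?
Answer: 7921/12544 ≈ 0.63146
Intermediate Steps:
x = 1/6 ≈ 0.16667
y(Q) = -2 (y(Q) = 2 - 4 = -2)
I(K) = 2 + K**2 (I(K) = K**2 + 2 = 2 + K**2)
W(j) = -1/2 + j/8 (W(j) = (j - 1*4)/8 = (j - 4)/8 = (-4 + j)/8 = -1/2 + j/8)
p = -6/7 (p = -1/7*6 = -6/7 ≈ -0.85714)
(w(W(I(y(x)))) + p)**2 = ((-1/2 + (2 + (-2)**2)/8)**2 - 6/7)**2 = ((-1/2 + (2 + 4)/8)**2 - 6/7)**2 = ((-1/2 + (1/8)*6)**2 - 6/7)**2 = ((-1/2 + 3/4)**2 - 6/7)**2 = ((1/4)**2 - 6/7)**2 = (1/16 - 6/7)**2 = (-89/112)**2 = 7921/12544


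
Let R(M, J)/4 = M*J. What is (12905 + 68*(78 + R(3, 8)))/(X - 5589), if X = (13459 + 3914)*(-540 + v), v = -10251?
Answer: -24737/187477632 ≈ -0.00013195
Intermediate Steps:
R(M, J) = 4*J*M (R(M, J) = 4*(M*J) = 4*(J*M) = 4*J*M)
X = -187472043 (X = (13459 + 3914)*(-540 - 10251) = 17373*(-10791) = -187472043)
(12905 + 68*(78 + R(3, 8)))/(X - 5589) = (12905 + 68*(78 + 4*8*3))/(-187472043 - 5589) = (12905 + 68*(78 + 96))/(-187477632) = (12905 + 68*174)*(-1/187477632) = (12905 + 11832)*(-1/187477632) = 24737*(-1/187477632) = -24737/187477632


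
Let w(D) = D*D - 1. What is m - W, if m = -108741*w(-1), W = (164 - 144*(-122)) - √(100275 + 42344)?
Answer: -17732 + √142619 ≈ -17354.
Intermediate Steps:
w(D) = -1 + D² (w(D) = D² - 1 = -1 + D²)
W = 17732 - √142619 (W = (164 + 17568) - √142619 = 17732 - √142619 ≈ 17354.)
m = 0 (m = -108741*(-1 + (-1)²) = -108741*(-1 + 1) = -108741*0 = 0)
m - W = 0 - (17732 - √142619) = 0 + (-17732 + √142619) = -17732 + √142619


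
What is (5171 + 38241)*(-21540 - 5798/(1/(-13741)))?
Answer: 3457712750536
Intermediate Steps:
(5171 + 38241)*(-21540 - 5798/(1/(-13741))) = 43412*(-21540 - 5798/(-1/13741)) = 43412*(-21540 - 5798*(-13741)) = 43412*(-21540 + 79670318) = 43412*79648778 = 3457712750536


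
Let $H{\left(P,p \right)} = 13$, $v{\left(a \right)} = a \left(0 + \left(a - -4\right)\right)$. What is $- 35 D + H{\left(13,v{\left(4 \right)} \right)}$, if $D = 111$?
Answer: $-3872$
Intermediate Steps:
$v{\left(a \right)} = a \left(4 + a\right)$ ($v{\left(a \right)} = a \left(0 + \left(a + 4\right)\right) = a \left(0 + \left(4 + a\right)\right) = a \left(4 + a\right)$)
$- 35 D + H{\left(13,v{\left(4 \right)} \right)} = \left(-35\right) 111 + 13 = -3885 + 13 = -3872$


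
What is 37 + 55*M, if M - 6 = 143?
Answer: 8232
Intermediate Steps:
M = 149 (M = 6 + 143 = 149)
37 + 55*M = 37 + 55*149 = 37 + 8195 = 8232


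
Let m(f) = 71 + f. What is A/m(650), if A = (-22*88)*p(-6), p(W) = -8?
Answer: 15488/721 ≈ 21.481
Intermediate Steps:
A = 15488 (A = -22*88*(-8) = -1936*(-8) = 15488)
A/m(650) = 15488/(71 + 650) = 15488/721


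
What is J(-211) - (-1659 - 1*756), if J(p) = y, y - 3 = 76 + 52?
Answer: 2546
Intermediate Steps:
y = 131 (y = 3 + (76 + 52) = 3 + 128 = 131)
J(p) = 131
J(-211) - (-1659 - 1*756) = 131 - (-1659 - 1*756) = 131 - (-1659 - 756) = 131 - 1*(-2415) = 131 + 2415 = 2546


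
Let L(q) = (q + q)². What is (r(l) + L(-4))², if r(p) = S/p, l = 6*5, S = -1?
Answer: 3682561/900 ≈ 4091.7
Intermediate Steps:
l = 30
r(p) = -1/p
L(q) = 4*q² (L(q) = (2*q)² = 4*q²)
(r(l) + L(-4))² = (-1/30 + 4*(-4)²)² = (-1*1/30 + 4*16)² = (-1/30 + 64)² = (1919/30)² = 3682561/900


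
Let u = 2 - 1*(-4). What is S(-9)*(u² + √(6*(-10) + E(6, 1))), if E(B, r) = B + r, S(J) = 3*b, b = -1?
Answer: -108 - 3*I*√53 ≈ -108.0 - 21.84*I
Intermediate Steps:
S(J) = -3 (S(J) = 3*(-1) = -3)
u = 6 (u = 2 + 4 = 6)
S(-9)*(u² + √(6*(-10) + E(6, 1))) = -3*(6² + √(6*(-10) + (6 + 1))) = -3*(36 + √(-60 + 7)) = -3*(36 + √(-53)) = -3*(36 + I*√53) = -108 - 3*I*√53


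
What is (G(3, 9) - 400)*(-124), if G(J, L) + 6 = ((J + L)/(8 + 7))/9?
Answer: 2264984/45 ≈ 50333.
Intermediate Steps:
G(J, L) = -6 + J/135 + L/135 (G(J, L) = -6 + ((J + L)/(8 + 7))/9 = -6 + ((J + L)/15)*(⅑) = -6 + ((J + L)*(1/15))*(⅑) = -6 + (J/15 + L/15)*(⅑) = -6 + (J/135 + L/135) = -6 + J/135 + L/135)
(G(3, 9) - 400)*(-124) = ((-6 + (1/135)*3 + (1/135)*9) - 400)*(-124) = ((-6 + 1/45 + 1/15) - 400)*(-124) = (-266/45 - 400)*(-124) = -18266/45*(-124) = 2264984/45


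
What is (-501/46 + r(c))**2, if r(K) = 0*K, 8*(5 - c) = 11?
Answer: 251001/2116 ≈ 118.62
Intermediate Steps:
c = 29/8 (c = 5 - 1/8*11 = 5 - 11/8 = 29/8 ≈ 3.6250)
r(K) = 0
(-501/46 + r(c))**2 = (-501/46 + 0)**2 = (-501/46)**2 = 251001/2116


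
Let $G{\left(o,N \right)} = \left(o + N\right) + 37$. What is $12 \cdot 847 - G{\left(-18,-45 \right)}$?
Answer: $10190$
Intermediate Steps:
$G{\left(o,N \right)} = 37 + N + o$ ($G{\left(o,N \right)} = \left(N + o\right) + 37 = 37 + N + o$)
$12 \cdot 847 - G{\left(-18,-45 \right)} = 12 \cdot 847 - \left(37 - 45 - 18\right) = 10164 - -26 = 10164 + 26 = 10190$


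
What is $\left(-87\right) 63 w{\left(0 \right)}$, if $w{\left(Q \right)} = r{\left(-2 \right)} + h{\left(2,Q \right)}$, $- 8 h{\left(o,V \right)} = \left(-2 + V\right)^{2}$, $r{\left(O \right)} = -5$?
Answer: $\frac{60291}{2} \approx 30146.0$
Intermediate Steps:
$h{\left(o,V \right)} = - \frac{\left(-2 + V\right)^{2}}{8}$
$w{\left(Q \right)} = -5 - \frac{\left(-2 + Q\right)^{2}}{8}$
$\left(-87\right) 63 w{\left(0 \right)} = \left(-87\right) 63 \left(-5 - \frac{\left(-2 + 0\right)^{2}}{8}\right) = - 5481 \left(-5 - \frac{\left(-2\right)^{2}}{8}\right) = - 5481 \left(-5 - \frac{1}{2}\right) = \left(-5481\right) \left(- \frac{11}{2}\right) = \frac{60291}{2}$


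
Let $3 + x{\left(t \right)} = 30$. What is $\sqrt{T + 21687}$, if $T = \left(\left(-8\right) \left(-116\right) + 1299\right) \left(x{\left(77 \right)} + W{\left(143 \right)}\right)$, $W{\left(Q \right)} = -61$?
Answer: $i \sqrt{54031} \approx 232.45 i$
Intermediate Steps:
$x{\left(t \right)} = 27$ ($x{\left(t \right)} = -3 + 30 = 27$)
$T = -75718$ ($T = \left(\left(-8\right) \left(-116\right) + 1299\right) \left(27 - 61\right) = \left(928 + 1299\right) \left(-34\right) = 2227 \left(-34\right) = -75718$)
$\sqrt{T + 21687} = \sqrt{-75718 + 21687} = \sqrt{-54031} = i \sqrt{54031}$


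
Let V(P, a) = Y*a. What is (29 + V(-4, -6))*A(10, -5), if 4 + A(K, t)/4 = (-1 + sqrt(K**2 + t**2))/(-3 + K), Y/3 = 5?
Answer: 7076/7 - 1220*sqrt(5)/7 ≈ 621.14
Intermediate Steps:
Y = 15 (Y = 3*5 = 15)
V(P, a) = 15*a
A(K, t) = -16 + 4*(-1 + sqrt(K**2 + t**2))/(-3 + K) (A(K, t) = -16 + 4*((-1 + sqrt(K**2 + t**2))/(-3 + K)) = -16 + 4*(-1 + sqrt(K**2 + t**2))/(-3 + K))
(29 + V(-4, -6))*A(10, -5) = (29 + 15*(-6))*(4*(11 + sqrt(10**2 + (-5)**2) - 4*10)/(-3 + 10)) = (29 - 90)*(4*(11 + sqrt(100 + 25) - 40)/7) = -244*(11 + sqrt(125) - 40)/7 = -244*(11 + 5*sqrt(5) - 40)/7 = -244*(-29 + 5*sqrt(5))/7 = -61*(-116/7 + 20*sqrt(5)/7) = 7076/7 - 1220*sqrt(5)/7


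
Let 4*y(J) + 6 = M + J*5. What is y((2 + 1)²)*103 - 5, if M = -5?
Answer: 1741/2 ≈ 870.50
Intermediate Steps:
y(J) = -11/4 + 5*J/4 (y(J) = -3/2 + (-5 + J*5)/4 = -3/2 + (-5 + 5*J)/4 = -3/2 + (-5/4 + 5*J/4) = -11/4 + 5*J/4)
y((2 + 1)²)*103 - 5 = (-11/4 + 5*(2 + 1)²/4)*103 - 5 = (-11/4 + (5/4)*3²)*103 - 5 = (-11/4 + (5/4)*9)*103 - 5 = (-11/4 + 45/4)*103 - 5 = (17/2)*103 - 5 = 1751/2 - 5 = 1741/2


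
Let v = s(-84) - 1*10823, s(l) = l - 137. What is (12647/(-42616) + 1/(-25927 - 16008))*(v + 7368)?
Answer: 487432601559/446775490 ≈ 1091.0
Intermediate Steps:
s(l) = -137 + l
v = -11044 (v = (-137 - 84) - 1*10823 = -221 - 10823 = -11044)
(12647/(-42616) + 1/(-25927 - 16008))*(v + 7368) = (12647/(-42616) + 1/(-25927 - 16008))*(-11044 + 7368) = (12647*(-1/42616) + 1/(-41935))*(-3676) = (-12647/42616 - 1/41935)*(-3676) = -530394561/1787101960*(-3676) = 487432601559/446775490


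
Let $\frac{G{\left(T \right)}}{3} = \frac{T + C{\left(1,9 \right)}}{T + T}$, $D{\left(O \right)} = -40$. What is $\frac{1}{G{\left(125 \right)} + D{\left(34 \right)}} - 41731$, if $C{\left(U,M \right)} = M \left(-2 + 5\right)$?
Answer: $- \frac{199140457}{4772} \approx -41731.0$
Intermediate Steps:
$C{\left(U,M \right)} = 3 M$ ($C{\left(U,M \right)} = M 3 = 3 M$)
$G{\left(T \right)} = \frac{3 \left(27 + T\right)}{2 T}$ ($G{\left(T \right)} = 3 \frac{T + 3 \cdot 9}{T + T} = 3 \frac{T + 27}{2 T} = 3 \left(27 + T\right) \frac{1}{2 T} = 3 \frac{27 + T}{2 T} = \frac{3 \left(27 + T\right)}{2 T}$)
$\frac{1}{G{\left(125 \right)} + D{\left(34 \right)}} - 41731 = \frac{1}{\frac{3 \left(27 + 125\right)}{2 \cdot 125} - 40} - 41731 = \frac{1}{\frac{3}{2} \cdot \frac{1}{125} \cdot 152 - 40} - 41731 = \frac{1}{\frac{228}{125} - 40} - 41731 = \frac{1}{- \frac{4772}{125}} - 41731 = - \frac{125}{4772} - 41731 = - \frac{199140457}{4772}$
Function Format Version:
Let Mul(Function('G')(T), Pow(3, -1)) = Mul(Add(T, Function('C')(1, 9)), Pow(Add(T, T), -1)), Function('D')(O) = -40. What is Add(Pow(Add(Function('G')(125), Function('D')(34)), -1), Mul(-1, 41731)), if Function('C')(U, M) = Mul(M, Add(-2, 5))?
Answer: Rational(-199140457, 4772) ≈ -41731.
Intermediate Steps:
Function('C')(U, M) = Mul(3, M) (Function('C')(U, M) = Mul(M, 3) = Mul(3, M))
Function('G')(T) = Mul(Rational(3, 2), Pow(T, -1), Add(27, T)) (Function('G')(T) = Mul(3, Mul(Add(T, Mul(3, 9)), Pow(Add(T, T), -1))) = Mul(3, Mul(Add(T, 27), Pow(Mul(2, T), -1))) = Mul(3, Mul(Add(27, T), Mul(Rational(1, 2), Pow(T, -1)))) = Mul(3, Mul(Rational(1, 2), Pow(T, -1), Add(27, T))) = Mul(Rational(3, 2), Pow(T, -1), Add(27, T)))
Add(Pow(Add(Function('G')(125), Function('D')(34)), -1), Mul(-1, 41731)) = Add(Pow(Add(Mul(Rational(3, 2), Pow(125, -1), Add(27, 125)), -40), -1), Mul(-1, 41731)) = Add(Pow(Add(Mul(Rational(3, 2), Rational(1, 125), 152), -40), -1), -41731) = Add(Pow(Add(Rational(228, 125), -40), -1), -41731) = Add(Pow(Rational(-4772, 125), -1), -41731) = Add(Rational(-125, 4772), -41731) = Rational(-199140457, 4772)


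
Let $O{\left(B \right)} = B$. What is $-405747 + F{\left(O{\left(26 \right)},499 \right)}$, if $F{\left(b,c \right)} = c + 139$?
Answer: $-405109$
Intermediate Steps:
$F{\left(b,c \right)} = 139 + c$
$-405747 + F{\left(O{\left(26 \right)},499 \right)} = -405747 + \left(139 + 499\right) = -405747 + 638 = -405109$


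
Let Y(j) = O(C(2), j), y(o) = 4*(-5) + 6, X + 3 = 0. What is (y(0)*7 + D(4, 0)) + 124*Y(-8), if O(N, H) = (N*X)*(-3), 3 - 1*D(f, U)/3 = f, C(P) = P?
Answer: 2131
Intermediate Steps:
X = -3 (X = -3 + 0 = -3)
D(f, U) = 9 - 3*f
O(N, H) = 9*N (O(N, H) = (N*(-3))*(-3) = -3*N*(-3) = 9*N)
y(o) = -14 (y(o) = -20 + 6 = -14)
Y(j) = 18 (Y(j) = 9*2 = 18)
(y(0)*7 + D(4, 0)) + 124*Y(-8) = (-14*7 + (9 - 3*4)) + 124*18 = (-98 + (9 - 12)) + 2232 = (-98 - 3) + 2232 = -101 + 2232 = 2131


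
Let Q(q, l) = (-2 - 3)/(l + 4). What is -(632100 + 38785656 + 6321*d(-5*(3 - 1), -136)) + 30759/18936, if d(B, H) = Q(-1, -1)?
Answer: -248738368699/6312 ≈ -3.9407e+7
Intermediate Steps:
Q(q, l) = -5/(4 + l)
d(B, H) = -5/3 (d(B, H) = -5/(4 - 1) = -5/3)
-(632100 + 38785656 + 6321*d(-5*(3 - 1), -136)) + 30759/18936 = -(621565 + 38785656) + 30759/18936 = -6321/(1/((100 + 6136) - 5/3)) + 30759*(1/18936) = -6321/(1/(6236 - 5/3)) + 10253/6312 = -6321/(1/(18703/3)) + 10253/6312 = -6321/3/18703 + 10253/6312 = -6321*18703/3 + 10253/6312 = -39407221 + 10253/6312 = -248738368699/6312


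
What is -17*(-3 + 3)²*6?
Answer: 0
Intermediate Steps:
-17*(-3 + 3)²*6 = -17*0²*6 = -17*0*6 = 0*6 = 0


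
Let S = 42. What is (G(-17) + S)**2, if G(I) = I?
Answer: 625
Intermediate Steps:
(G(-17) + S)**2 = (-17 + 42)**2 = 25**2 = 625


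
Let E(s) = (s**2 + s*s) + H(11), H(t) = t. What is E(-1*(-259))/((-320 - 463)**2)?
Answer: 134173/613089 ≈ 0.21885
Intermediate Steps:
E(s) = 11 + 2*s**2 (E(s) = (s**2 + s*s) + 11 = (s**2 + s**2) + 11 = 2*s**2 + 11 = 11 + 2*s**2)
E(-1*(-259))/((-320 - 463)**2) = (11 + 2*(-1*(-259))**2)/((-320 - 463)**2) = (11 + 2*259**2)/((-783)**2) = (11 + 2*67081)/613089 = (11 + 134162)*(1/613089) = 134173*(1/613089) = 134173/613089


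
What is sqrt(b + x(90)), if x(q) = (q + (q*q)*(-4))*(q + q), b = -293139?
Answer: 9*I*sqrt(75419) ≈ 2471.6*I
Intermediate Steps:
x(q) = 2*q*(q - 4*q**2) (x(q) = (q + q**2*(-4))*(2*q) = (q - 4*q**2)*(2*q) = 2*q*(q - 4*q**2))
sqrt(b + x(90)) = sqrt(-293139 + 90**2*(2 - 8*90)) = sqrt(-293139 + 8100*(2 - 720)) = sqrt(-293139 + 8100*(-718)) = sqrt(-293139 - 5815800) = sqrt(-6108939) = 9*I*sqrt(75419)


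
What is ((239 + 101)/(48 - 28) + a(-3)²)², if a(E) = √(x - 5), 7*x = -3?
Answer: 6561/49 ≈ 133.90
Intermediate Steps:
x = -3/7 (x = (⅐)*(-3) = -3/7 ≈ -0.42857)
a(E) = I*√266/7 (a(E) = √(-3/7 - 5) = √(-38/7) = I*√266/7)
((239 + 101)/(48 - 28) + a(-3)²)² = ((239 + 101)/(48 - 28) + (I*√266/7)²)² = (340/20 - 38/7)² = (340*(1/20) - 38/7)² = (17 - 38/7)² = (81/7)² = 6561/49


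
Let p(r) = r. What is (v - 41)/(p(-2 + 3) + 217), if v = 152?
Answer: 111/218 ≈ 0.50917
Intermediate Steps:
(v - 41)/(p(-2 + 3) + 217) = (152 - 41)/((-2 + 3) + 217) = 111/(1 + 217) = 111/218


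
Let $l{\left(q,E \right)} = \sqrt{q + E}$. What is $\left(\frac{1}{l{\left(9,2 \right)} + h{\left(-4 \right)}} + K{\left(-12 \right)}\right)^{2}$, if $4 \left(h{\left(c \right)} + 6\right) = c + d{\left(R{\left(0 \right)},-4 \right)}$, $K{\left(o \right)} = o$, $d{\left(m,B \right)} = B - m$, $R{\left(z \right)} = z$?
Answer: $\frac{414747}{2809} + \frac{1288 \sqrt{11}}{2809} \approx 149.17$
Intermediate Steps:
$l{\left(q,E \right)} = \sqrt{E + q}$
$h{\left(c \right)} = -7 + \frac{c}{4}$ ($h{\left(c \right)} = -6 + \frac{c - 4}{4} = -6 + \frac{-4 + c}{4} = -6 + \left(-1 + \frac{c}{4}\right) = -7 + \frac{c}{4}$)
$\left(\frac{1}{l{\left(9,2 \right)} + h{\left(-4 \right)}} + K{\left(-12 \right)}\right)^{2} = \left(\frac{1}{\sqrt{2 + 9} + \left(-7 + \frac{1}{4} \left(-4\right)\right)} - 12\right)^{2} = \left(\frac{1}{\sqrt{11} - 8} - 12\right)^{2} = \left(\frac{1}{-8 + \sqrt{11}} - 12\right)^{2} = \left(-12 + \frac{1}{-8 + \sqrt{11}}\right)^{2}$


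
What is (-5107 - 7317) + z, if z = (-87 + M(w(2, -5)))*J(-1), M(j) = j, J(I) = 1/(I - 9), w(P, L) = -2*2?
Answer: -124149/10 ≈ -12415.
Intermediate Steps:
w(P, L) = -4
J(I) = 1/(-9 + I)
z = 91/10 (z = (-87 - 4)/(-9 - 1) = -91/(-10) = -91*(-1/10) = 91/10 ≈ 9.1000)
(-5107 - 7317) + z = (-5107 - 7317) + 91/10 = -12424 + 91/10 = -124149/10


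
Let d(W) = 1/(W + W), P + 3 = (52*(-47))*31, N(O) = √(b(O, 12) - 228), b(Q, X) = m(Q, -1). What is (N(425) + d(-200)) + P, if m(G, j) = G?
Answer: -30306801/400 + √197 ≈ -75753.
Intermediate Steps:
b(Q, X) = Q
N(O) = √(-228 + O) (N(O) = √(O - 228) = √(-228 + O))
P = -75767 (P = -3 + (52*(-47))*31 = -3 - 2444*31 = -3 - 75764 = -75767)
d(W) = 1/(2*W)
(N(425) + d(-200)) + P = (√(-228 + 425) + (½)/(-200)) - 75767 = (√197 + (½)*(-1/200)) - 75767 = (√197 - 1/400) - 75767 = (-1/400 + √197) - 75767 = -30306801/400 + √197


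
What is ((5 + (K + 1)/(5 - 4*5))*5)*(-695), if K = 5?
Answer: -15985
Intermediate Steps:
((5 + (K + 1)/(5 - 4*5))*5)*(-695) = ((5 + (5 + 1)/(5 - 4*5))*5)*(-695) = ((5 + 6/(5 - 20))*5)*(-695) = ((5 + 6/(-15))*5)*(-695) = ((5 + 6*(-1/15))*5)*(-695) = ((5 - 2/5)*5)*(-695) = ((23/5)*5)*(-695) = 23*(-695) = -15985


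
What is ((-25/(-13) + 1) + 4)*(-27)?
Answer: -2430/13 ≈ -186.92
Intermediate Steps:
((-25/(-13) + 1) + 4)*(-27) = ((-25*(-1/13) + 1) + 4)*(-27) = ((25/13 + 1) + 4)*(-27) = (38/13 + 4)*(-27) = (90/13)*(-27) = -2430/13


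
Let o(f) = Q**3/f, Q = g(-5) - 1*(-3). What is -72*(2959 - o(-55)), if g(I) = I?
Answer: -11717064/55 ≈ -2.1304e+5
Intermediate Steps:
Q = -2 (Q = -5 - 1*(-3) = -5 + 3 = -2)
o(f) = -8/f (o(f) = (-2)**3/f = -8/f)
-72*(2959 - o(-55)) = -72*(2959 - (-8)/(-55)) = -72*(2959 - (-8)*(-1)/55) = -72*(2959 - 1*8/55) = -72*(2959 - 8/55) = -72*162737/55 = -11717064/55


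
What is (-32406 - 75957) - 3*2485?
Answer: -115818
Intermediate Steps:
(-32406 - 75957) - 3*2485 = -108363 - 7455 = -115818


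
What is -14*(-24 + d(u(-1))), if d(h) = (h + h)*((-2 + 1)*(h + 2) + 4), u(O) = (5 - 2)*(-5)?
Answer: 7476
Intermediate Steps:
u(O) = -15 (u(O) = 3*(-5) = -15)
d(h) = 2*h*(2 - h) (d(h) = (2*h)*(-(2 + h) + 4) = (2*h)*((-2 - h) + 4) = (2*h)*(2 - h) = 2*h*(2 - h))
-14*(-24 + d(u(-1))) = -14*(-24 + 2*(-15)*(2 - 1*(-15))) = -14*(-24 + 2*(-15)*(2 + 15)) = -14*(-24 + 2*(-15)*17) = -14*(-24 - 510) = -14*(-534) = 7476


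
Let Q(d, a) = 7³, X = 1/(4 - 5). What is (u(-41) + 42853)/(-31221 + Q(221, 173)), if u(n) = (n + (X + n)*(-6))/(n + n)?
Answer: -3513735/2531996 ≈ -1.3877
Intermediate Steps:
X = -1 (X = 1/(-1) = -1)
Q(d, a) = 343
u(n) = (6 - 5*n)/(2*n) (u(n) = (n + (-1 + n)*(-6))/(n + n) = (n + (6 - 6*n))/((2*n)) = (6 - 5*n)*(1/(2*n)) = (6 - 5*n)/(2*n))
(u(-41) + 42853)/(-31221 + Q(221, 173)) = ((-5/2 + 3/(-41)) + 42853)/(-31221 + 343) = ((-5/2 + 3*(-1/41)) + 42853)/(-30878) = ((-5/2 - 3/41) + 42853)*(-1/30878) = (-211/82 + 42853)*(-1/30878) = (3513735/82)*(-1/30878) = -3513735/2531996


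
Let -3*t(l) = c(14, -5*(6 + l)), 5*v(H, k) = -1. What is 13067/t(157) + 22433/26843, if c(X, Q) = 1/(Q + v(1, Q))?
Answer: 4289062589833/134215 ≈ 3.1957e+7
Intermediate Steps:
v(H, k) = -1/5 (v(H, k) = (1/5)*(-1) = -1/5)
c(X, Q) = 1/(-1/5 + Q) (c(X, Q) = 1/(Q - 1/5) = 1/(-1/5 + Q))
t(l) = -5/(3*(-151 - 25*l)) (t(l) = -5/(3*(-1 + 5*(-5*(6 + l)))) = -5/(3*(-1 + 5*(-30 - 5*l))) = -5/(3*(-1 + (-150 - 25*l))) = -5/(3*(-151 - 25*l)))
13067/t(157) + 22433/26843 = 13067/((5/(3*(151 + 25*157)))) + 22433/26843 = 13067/((5/(3*(151 + 3925)))) + 22433*(1/26843) = 13067/(((5/3)/4076)) + 22433/26843 = 13067/(((5/3)*(1/4076))) + 22433/26843 = 13067/(5/12228) + 22433/26843 = 13067*(12228/5) + 22433/26843 = 159783276/5 + 22433/26843 = 4289062589833/134215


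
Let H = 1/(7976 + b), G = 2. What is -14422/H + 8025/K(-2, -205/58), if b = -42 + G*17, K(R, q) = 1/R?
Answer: -114930546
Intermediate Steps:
b = -8 (b = -42 + 2*17 = -42 + 34 = -8)
H = 1/7968 (H = 1/(7976 - 8) = 1/7968 ≈ 0.00012550)
-14422/H + 8025/K(-2, -205/58) = -14422/1/7968 + 8025/(1/(-2)) = -14422*7968 + 8025/(-½) = -114914496 + 8025*(-2) = -114914496 - 16050 = -114930546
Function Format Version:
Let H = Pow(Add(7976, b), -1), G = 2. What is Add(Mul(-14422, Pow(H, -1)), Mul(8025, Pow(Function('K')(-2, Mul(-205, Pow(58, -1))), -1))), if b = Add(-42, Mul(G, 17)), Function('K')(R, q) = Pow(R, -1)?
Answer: -114930546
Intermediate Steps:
b = -8 (b = Add(-42, Mul(2, 17)) = Add(-42, 34) = -8)
H = Rational(1, 7968) (H = Pow(Add(7976, -8), -1) = Pow(7968, -1) = Rational(1, 7968) ≈ 0.00012550)
Add(Mul(-14422, Pow(H, -1)), Mul(8025, Pow(Function('K')(-2, Mul(-205, Pow(58, -1))), -1))) = Add(Mul(-14422, Pow(Rational(1, 7968), -1)), Mul(8025, Pow(Pow(-2, -1), -1))) = Add(Mul(-14422, 7968), Mul(8025, Pow(Rational(-1, 2), -1))) = Add(-114914496, Mul(8025, -2)) = Add(-114914496, -16050) = -114930546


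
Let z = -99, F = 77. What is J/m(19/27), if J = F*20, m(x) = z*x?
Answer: -420/19 ≈ -22.105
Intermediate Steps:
m(x) = -99*x
J = 1540 (J = 77*20 = 1540)
J/m(19/27) = 1540/((-1881/27)) = 1540/((-99*19/27)) = 1540/(-209/3) = 1540*(-3/209) = -420/19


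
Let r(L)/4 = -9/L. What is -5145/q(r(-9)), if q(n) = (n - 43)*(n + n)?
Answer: 1715/104 ≈ 16.490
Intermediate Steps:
r(L) = -36/L (r(L) = 4*(-9/L) = -36/L)
q(n) = 2*n*(-43 + n) (q(n) = (-43 + n)*(2*n) = 2*n*(-43 + n))
-5145/q(r(-9)) = -5145*1/(8*(-43 - 36/(-9))) = -5145*1/(8*(-43 - 36*(-⅑))) = -5145*1/(8*(-43 + 4)) = -5145/(2*4*(-39)) = -5145/(-312) = -5145*(-1/312) = 1715/104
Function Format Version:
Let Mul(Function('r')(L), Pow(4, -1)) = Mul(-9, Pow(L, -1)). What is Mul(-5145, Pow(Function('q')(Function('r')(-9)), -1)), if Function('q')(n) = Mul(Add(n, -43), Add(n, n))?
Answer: Rational(1715, 104) ≈ 16.490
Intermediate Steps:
Function('r')(L) = Mul(-36, Pow(L, -1)) (Function('r')(L) = Mul(4, Mul(-9, Pow(L, -1))) = Mul(-36, Pow(L, -1)))
Function('q')(n) = Mul(2, n, Add(-43, n)) (Function('q')(n) = Mul(Add(-43, n), Mul(2, n)) = Mul(2, n, Add(-43, n)))
Mul(-5145, Pow(Function('q')(Function('r')(-9)), -1)) = Mul(-5145, Pow(Mul(2, Mul(-36, Pow(-9, -1)), Add(-43, Mul(-36, Pow(-9, -1)))), -1)) = Mul(-5145, Pow(Mul(2, Mul(-36, Rational(-1, 9)), Add(-43, Mul(-36, Rational(-1, 9)))), -1)) = Mul(-5145, Pow(Mul(2, 4, Add(-43, 4)), -1)) = Mul(-5145, Pow(Mul(2, 4, -39), -1)) = Mul(-5145, Pow(-312, -1)) = Mul(-5145, Rational(-1, 312)) = Rational(1715, 104)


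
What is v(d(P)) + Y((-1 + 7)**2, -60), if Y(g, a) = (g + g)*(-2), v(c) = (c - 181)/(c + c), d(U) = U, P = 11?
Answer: -1669/11 ≈ -151.73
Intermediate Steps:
v(c) = (-181 + c)/(2*c) (v(c) = (-181 + c)/((2*c)) = (-181 + c)*(1/(2*c)) = (-181 + c)/(2*c))
Y(g, a) = -4*g (Y(g, a) = (2*g)*(-2) = -4*g)
v(d(P)) + Y((-1 + 7)**2, -60) = (1/2)*(-181 + 11)/11 - 4*(-1 + 7)**2 = (1/2)*(1/11)*(-170) - 4*6**2 = -85/11 - 4*36 = -85/11 - 144 = -1669/11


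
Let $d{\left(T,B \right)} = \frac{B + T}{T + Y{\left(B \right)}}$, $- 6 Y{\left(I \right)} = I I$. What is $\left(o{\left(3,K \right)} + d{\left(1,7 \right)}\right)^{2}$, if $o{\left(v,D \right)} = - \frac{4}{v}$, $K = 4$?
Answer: $\frac{99856}{16641} \approx 6.0006$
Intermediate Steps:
$Y{\left(I \right)} = - \frac{I^{2}}{6}$ ($Y{\left(I \right)} = - \frac{I I}{6} = - \frac{I^{2}}{6}$)
$d{\left(T,B \right)} = \frac{B + T}{T - \frac{B^{2}}{6}}$
$\left(o{\left(3,K \right)} + d{\left(1,7 \right)}\right)^{2} = \left(- \frac{4}{3} + \frac{6 \left(\left(-1\right) 7 - 1\right)}{7^{2} - 6}\right)^{2} = \left(\left(-4\right) \frac{1}{3} + \frac{6 \left(-7 - 1\right)}{49 - 6}\right)^{2} = \left(- \frac{4}{3} + 6 \cdot \frac{1}{43} \left(-8\right)\right)^{2} = \left(- \frac{4}{3} - \frac{48}{43}\right)^{2} = \left(- \frac{316}{129}\right)^{2} = \frac{99856}{16641}$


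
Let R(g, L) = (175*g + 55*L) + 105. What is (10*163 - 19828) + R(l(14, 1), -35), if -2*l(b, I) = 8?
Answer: -20718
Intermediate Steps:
l(b, I) = -4 (l(b, I) = -½*8 = -4)
R(g, L) = 105 + 55*L + 175*g (R(g, L) = (55*L + 175*g) + 105 = 105 + 55*L + 175*g)
(10*163 - 19828) + R(l(14, 1), -35) = (10*163 - 19828) + (105 + 55*(-35) + 175*(-4)) = (1630 - 19828) + (105 - 1925 - 700) = -18198 - 2520 = -20718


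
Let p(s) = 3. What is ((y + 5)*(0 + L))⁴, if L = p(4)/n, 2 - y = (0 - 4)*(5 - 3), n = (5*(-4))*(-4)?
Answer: 6561/65536 ≈ 0.10011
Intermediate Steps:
n = 80 (n = -20*(-4) = 80)
y = 10 (y = 2 - (0 - 4)*(5 - 3) = 2 - (-4)*2 = 2 - 1*(-8) = 2 + 8 = 10)
L = 3/80 ≈ 0.037500
((y + 5)*(0 + L))⁴ = ((10 + 5)*(0 + 3/80))⁴ = (15*(3/80))⁴ = (9/16)⁴ = 6561/65536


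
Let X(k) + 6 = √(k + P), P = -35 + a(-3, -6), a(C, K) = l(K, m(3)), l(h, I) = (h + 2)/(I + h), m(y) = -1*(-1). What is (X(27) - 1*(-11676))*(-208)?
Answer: -2427360 - 1248*I*√5/5 ≈ -2.4274e+6 - 558.12*I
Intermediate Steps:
m(y) = 1
l(h, I) = (2 + h)/(I + h)
a(C, K) = (2 + K)/(1 + K)
P = -171/5 (P = -35 + (2 - 6)/(1 - 6) = -35 - 4/(-5) = -35 - ⅕*(-4) = -35 + ⅘ = -171/5 ≈ -34.200)
X(k) = -6 + √(-171/5 + k) (X(k) = -6 + √(k - 171/5) = -6 + √(-171/5 + k))
(X(27) - 1*(-11676))*(-208) = ((-6 + √(-855 + 25*27)/5) - 1*(-11676))*(-208) = ((-6 + √(-855 + 675)/5) + 11676)*(-208) = ((-6 + √(-180)/5) + 11676)*(-208) = ((-6 + (6*I*√5)/5) + 11676)*(-208) = ((-6 + 6*I*√5/5) + 11676)*(-208) = (11670 + 6*I*√5/5)*(-208) = -2427360 - 1248*I*√5/5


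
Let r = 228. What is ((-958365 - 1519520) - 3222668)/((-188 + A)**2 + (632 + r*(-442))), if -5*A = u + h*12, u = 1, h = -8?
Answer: 5700553/71583 ≈ 79.636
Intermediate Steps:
A = 19 (A = -(1 - 8*12)/5 = -(1 - 96)/5 = -1/5*(-95) = 19)
((-958365 - 1519520) - 3222668)/((-188 + A)**2 + (632 + r*(-442))) = ((-958365 - 1519520) - 3222668)/((-188 + 19)**2 + (632 + 228*(-442))) = (-2477885 - 3222668)/((-169)**2 + (632 - 100776)) = -5700553/(28561 - 100144) = -5700553/(-71583) = -5700553*(-1/71583) = 5700553/71583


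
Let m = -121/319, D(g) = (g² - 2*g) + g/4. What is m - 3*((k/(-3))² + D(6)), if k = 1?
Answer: -13435/174 ≈ -77.213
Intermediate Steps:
D(g) = g² - 7*g/4 (D(g) = (g² - 2*g) + g*(¼) = (g² - 2*g) + g/4 = g² - 7*g/4)
m = -11/29 (m = -121*1/319 = -11/29 ≈ -0.37931)
m - 3*((k/(-3))² + D(6)) = -11/29 - 3*((1/(-3))² + (¼)*6*(-7 + 4*6)) = -11/29 - 3*((1*(-⅓))² + (¼)*6*(-7 + 24)) = -11/29 - 3*((-⅓)² + (¼)*6*17) = -11/29 - 3*(⅑ + 51/2) = -11/29 - 3*461/18 = -11/29 - 461/6 = -13435/174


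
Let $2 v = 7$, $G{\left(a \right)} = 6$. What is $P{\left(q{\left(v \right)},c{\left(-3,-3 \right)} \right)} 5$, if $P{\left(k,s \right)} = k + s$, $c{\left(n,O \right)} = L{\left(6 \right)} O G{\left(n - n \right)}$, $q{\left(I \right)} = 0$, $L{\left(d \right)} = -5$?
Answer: $450$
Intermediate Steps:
$v = \frac{7}{2}$ ($v = \frac{1}{2} \cdot 7 = \frac{7}{2} \approx 3.5$)
$c{\left(n,O \right)} = - 30 O$ ($c{\left(n,O \right)} = - 5 O 6 = - 30 O$)
$P{\left(q{\left(v \right)},c{\left(-3,-3 \right)} \right)} 5 = \left(0 - -90\right) 5 = \left(0 + 90\right) 5 = 90 \cdot 5 = 450$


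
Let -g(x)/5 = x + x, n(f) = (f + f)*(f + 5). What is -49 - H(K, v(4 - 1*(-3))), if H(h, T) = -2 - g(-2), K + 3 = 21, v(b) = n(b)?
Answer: -27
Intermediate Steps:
n(f) = 2*f*(5 + f) (n(f) = (2*f)*(5 + f) = 2*f*(5 + f))
v(b) = 2*b*(5 + b)
K = 18 (K = -3 + 21 = 18)
g(x) = -10*x (g(x) = -5*(x + x) = -10*x)
H(h, T) = -22 (H(h, T) = -2 - (-10)*(-2) = -2 - 1*20 = -2 - 20 = -22)
-49 - H(K, v(4 - 1*(-3))) = -49 - 1*(-22) = -49 + 22 = -27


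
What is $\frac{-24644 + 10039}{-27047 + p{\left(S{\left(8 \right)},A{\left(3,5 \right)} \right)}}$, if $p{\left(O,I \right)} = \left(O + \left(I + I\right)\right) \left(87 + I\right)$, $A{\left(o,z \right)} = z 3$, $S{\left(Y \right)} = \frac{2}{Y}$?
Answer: $\frac{29210}{47923} \approx 0.60952$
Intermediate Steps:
$A{\left(o,z \right)} = 3 z$
$p{\left(O,I \right)} = \left(87 + I\right) \left(O + 2 I\right)$ ($p{\left(O,I \right)} = \left(O + 2 I\right) \left(87 + I\right) = \left(87 + I\right) \left(O + 2 I\right)$)
$\frac{-24644 + 10039}{-27047 + p{\left(S{\left(8 \right)},A{\left(3,5 \right)} \right)}} = \frac{-24644 + 10039}{-27047 + \left(2 \left(3 \cdot 5\right)^{2} + 87 \cdot \frac{2}{8} + 174 \cdot 3 \cdot 5 + 3 \cdot 5 \cdot \frac{2}{8}\right)} = - \frac{14605}{-27047 + \left(2 \cdot 15^{2} + 87 \cdot 2 \cdot \frac{1}{8} + 174 \cdot 15 + 15 \cdot 2 \cdot \frac{1}{8}\right)} = - \frac{14605}{-27047 + \left(2 \cdot 225 + 87 \cdot \frac{1}{4} + 2610 + 15 \cdot \frac{1}{4}\right)} = - \frac{14605}{-27047 + \left(450 + \frac{87}{4} + 2610 + \frac{15}{4}\right)} = - \frac{14605}{-27047 + \frac{6171}{2}} = - \frac{14605}{- \frac{47923}{2}} = \left(-14605\right) \left(- \frac{2}{47923}\right) = \frac{29210}{47923}$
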